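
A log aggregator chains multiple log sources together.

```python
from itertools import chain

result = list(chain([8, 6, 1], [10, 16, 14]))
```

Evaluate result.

Step 1: chain() concatenates iterables: [8, 6, 1] + [10, 16, 14].
Therefore result = [8, 6, 1, 10, 16, 14].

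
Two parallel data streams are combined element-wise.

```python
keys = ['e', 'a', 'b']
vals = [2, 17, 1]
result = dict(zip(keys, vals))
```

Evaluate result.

Step 1: zip pairs keys with values:
  'e' -> 2
  'a' -> 17
  'b' -> 1
Therefore result = {'e': 2, 'a': 17, 'b': 1}.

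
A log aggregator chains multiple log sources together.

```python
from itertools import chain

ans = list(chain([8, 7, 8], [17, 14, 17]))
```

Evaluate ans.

Step 1: chain() concatenates iterables: [8, 7, 8] + [17, 14, 17].
Therefore ans = [8, 7, 8, 17, 14, 17].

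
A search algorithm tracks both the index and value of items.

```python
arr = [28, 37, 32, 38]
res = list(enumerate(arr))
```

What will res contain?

Step 1: enumerate pairs each element with its index:
  (0, 28)
  (1, 37)
  (2, 32)
  (3, 38)
Therefore res = [(0, 28), (1, 37), (2, 32), (3, 38)].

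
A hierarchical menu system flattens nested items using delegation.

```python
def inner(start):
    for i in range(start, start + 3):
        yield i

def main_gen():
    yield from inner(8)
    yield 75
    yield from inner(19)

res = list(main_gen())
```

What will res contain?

Step 1: main_gen() delegates to inner(8):
  yield 8
  yield 9
  yield 10
Step 2: yield 75
Step 3: Delegates to inner(19):
  yield 19
  yield 20
  yield 21
Therefore res = [8, 9, 10, 75, 19, 20, 21].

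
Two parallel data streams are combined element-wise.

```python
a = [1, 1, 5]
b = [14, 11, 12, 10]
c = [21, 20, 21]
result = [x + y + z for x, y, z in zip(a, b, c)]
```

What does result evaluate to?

Step 1: zip three lists (truncates to shortest, len=3):
  1 + 14 + 21 = 36
  1 + 11 + 20 = 32
  5 + 12 + 21 = 38
Therefore result = [36, 32, 38].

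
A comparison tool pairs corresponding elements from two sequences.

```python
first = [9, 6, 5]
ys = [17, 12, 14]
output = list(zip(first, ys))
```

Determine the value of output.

Step 1: zip pairs elements at same index:
  Index 0: (9, 17)
  Index 1: (6, 12)
  Index 2: (5, 14)
Therefore output = [(9, 17), (6, 12), (5, 14)].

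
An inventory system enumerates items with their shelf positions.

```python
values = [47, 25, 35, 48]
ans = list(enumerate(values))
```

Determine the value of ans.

Step 1: enumerate pairs each element with its index:
  (0, 47)
  (1, 25)
  (2, 35)
  (3, 48)
Therefore ans = [(0, 47), (1, 25), (2, 35), (3, 48)].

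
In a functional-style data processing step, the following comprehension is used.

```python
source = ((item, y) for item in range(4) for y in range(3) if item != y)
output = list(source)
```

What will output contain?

Step 1: Nested generator over range(4) x range(3) where item != y:
  (0, 0): excluded (item == y)
  (0, 1): included
  (0, 2): included
  (1, 0): included
  (1, 1): excluded (item == y)
  (1, 2): included
  (2, 0): included
  (2, 1): included
  (2, 2): excluded (item == y)
  (3, 0): included
  (3, 1): included
  (3, 2): included
Therefore output = [(0, 1), (0, 2), (1, 0), (1, 2), (2, 0), (2, 1), (3, 0), (3, 1), (3, 2)].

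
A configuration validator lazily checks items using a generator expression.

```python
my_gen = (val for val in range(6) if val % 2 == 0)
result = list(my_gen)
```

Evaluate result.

Step 1: Filter range(6) keeping only even values:
  val=0: even, included
  val=1: odd, excluded
  val=2: even, included
  val=3: odd, excluded
  val=4: even, included
  val=5: odd, excluded
Therefore result = [0, 2, 4].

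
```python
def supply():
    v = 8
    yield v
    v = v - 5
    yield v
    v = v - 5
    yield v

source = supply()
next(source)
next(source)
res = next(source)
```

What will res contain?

Step 1: Trace through generator execution:
  Yield 1: v starts at 8, yield 8
  Yield 2: v = 8 - 5 = 3, yield 3
  Yield 3: v = 3 - 5 = -2, yield -2
Step 2: First next() gets 8, second next() gets the second value, third next() yields -2.
Therefore res = -2.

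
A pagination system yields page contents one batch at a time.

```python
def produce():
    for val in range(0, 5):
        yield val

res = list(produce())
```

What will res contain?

Step 1: The generator yields each value from range(0, 5).
Step 2: list() consumes all yields: [0, 1, 2, 3, 4].
Therefore res = [0, 1, 2, 3, 4].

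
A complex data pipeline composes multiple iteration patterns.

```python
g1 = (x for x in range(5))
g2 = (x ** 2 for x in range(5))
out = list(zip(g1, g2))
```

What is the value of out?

Step 1: g1 produces [0, 1, 2, 3, 4].
Step 2: g2 produces [0, 1, 4, 9, 16].
Step 3: zip pairs them: [(0, 0), (1, 1), (2, 4), (3, 9), (4, 16)].
Therefore out = [(0, 0), (1, 1), (2, 4), (3, 9), (4, 16)].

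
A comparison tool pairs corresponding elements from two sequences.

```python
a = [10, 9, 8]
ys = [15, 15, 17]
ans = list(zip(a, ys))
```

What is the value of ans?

Step 1: zip pairs elements at same index:
  Index 0: (10, 15)
  Index 1: (9, 15)
  Index 2: (8, 17)
Therefore ans = [(10, 15), (9, 15), (8, 17)].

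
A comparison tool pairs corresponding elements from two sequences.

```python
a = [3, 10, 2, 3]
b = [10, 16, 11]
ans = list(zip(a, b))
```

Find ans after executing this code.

Step 1: zip stops at shortest (len(a)=4, len(b)=3):
  Index 0: (3, 10)
  Index 1: (10, 16)
  Index 2: (2, 11)
Step 2: Last element of a (3) has no pair, dropped.
Therefore ans = [(3, 10), (10, 16), (2, 11)].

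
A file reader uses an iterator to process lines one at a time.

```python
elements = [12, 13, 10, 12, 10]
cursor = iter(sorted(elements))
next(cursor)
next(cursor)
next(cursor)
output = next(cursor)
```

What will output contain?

Step 1: sorted([12, 13, 10, 12, 10]) = [10, 10, 12, 12, 13].
Step 2: Create iterator and skip 3 elements.
Step 3: next() returns 12.
Therefore output = 12.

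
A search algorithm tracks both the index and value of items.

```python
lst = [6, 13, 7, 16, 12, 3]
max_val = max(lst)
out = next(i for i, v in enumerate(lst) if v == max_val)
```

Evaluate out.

Step 1: max([6, 13, 7, 16, 12, 3]) = 16.
Step 2: Find first index where value == 16:
  Index 0: 6 != 16
  Index 1: 13 != 16
  Index 2: 7 != 16
  Index 3: 16 == 16, found!
Therefore out = 3.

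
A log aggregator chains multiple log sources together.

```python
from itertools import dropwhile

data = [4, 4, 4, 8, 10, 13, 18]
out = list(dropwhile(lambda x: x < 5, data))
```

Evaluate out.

Step 1: dropwhile drops elements while < 5:
  4 < 5: dropped
  4 < 5: dropped
  4 < 5: dropped
  8: kept (dropping stopped)
Step 2: Remaining elements kept regardless of condition.
Therefore out = [8, 10, 13, 18].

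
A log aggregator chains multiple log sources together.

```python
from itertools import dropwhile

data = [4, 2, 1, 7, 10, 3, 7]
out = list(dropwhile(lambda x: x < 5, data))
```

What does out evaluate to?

Step 1: dropwhile drops elements while < 5:
  4 < 5: dropped
  2 < 5: dropped
  1 < 5: dropped
  7: kept (dropping stopped)
Step 2: Remaining elements kept regardless of condition.
Therefore out = [7, 10, 3, 7].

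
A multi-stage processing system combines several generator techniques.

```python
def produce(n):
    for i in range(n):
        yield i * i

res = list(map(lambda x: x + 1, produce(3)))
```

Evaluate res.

Step 1: produce(3) yields squares: [0, 1, 4].
Step 2: map adds 1 to each: [1, 2, 5].
Therefore res = [1, 2, 5].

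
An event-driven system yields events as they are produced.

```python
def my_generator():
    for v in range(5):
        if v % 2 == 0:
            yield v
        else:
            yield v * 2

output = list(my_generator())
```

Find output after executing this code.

Step 1: For each v in range(5), yield v if even, else v*2:
  v=0 (even): yield 0
  v=1 (odd): yield 1*2 = 2
  v=2 (even): yield 2
  v=3 (odd): yield 3*2 = 6
  v=4 (even): yield 4
Therefore output = [0, 2, 2, 6, 4].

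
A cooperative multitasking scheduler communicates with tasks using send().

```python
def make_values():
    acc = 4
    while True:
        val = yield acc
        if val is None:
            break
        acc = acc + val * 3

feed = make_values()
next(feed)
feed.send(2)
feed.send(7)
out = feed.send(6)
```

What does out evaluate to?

Step 1: next() -> yield acc=4.
Step 2: send(2) -> val=2, acc = 4 + 2*3 = 10, yield 10.
Step 3: send(7) -> val=7, acc = 10 + 7*3 = 31, yield 31.
Step 4: send(6) -> val=6, acc = 31 + 6*3 = 49, yield 49.
Therefore out = 49.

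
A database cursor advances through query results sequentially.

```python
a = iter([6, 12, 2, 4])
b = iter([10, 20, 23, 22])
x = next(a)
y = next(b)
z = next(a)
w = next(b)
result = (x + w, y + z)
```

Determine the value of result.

Step 1: a iterates [6, 12, 2, 4], b iterates [10, 20, 23, 22].
Step 2: x = next(a) = 6, y = next(b) = 10.
Step 3: z = next(a) = 12, w = next(b) = 20.
Step 4: result = (6 + 20, 10 + 12) = (26, 22).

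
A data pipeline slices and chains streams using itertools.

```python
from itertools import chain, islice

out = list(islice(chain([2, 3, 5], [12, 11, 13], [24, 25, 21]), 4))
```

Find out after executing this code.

Step 1: chain([2, 3, 5], [12, 11, 13], [24, 25, 21]) = [2, 3, 5, 12, 11, 13, 24, 25, 21].
Step 2: islice takes first 4 elements: [2, 3, 5, 12].
Therefore out = [2, 3, 5, 12].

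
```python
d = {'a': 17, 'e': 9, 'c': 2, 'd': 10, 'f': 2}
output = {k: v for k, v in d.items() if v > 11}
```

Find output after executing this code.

Step 1: Filter items where value > 11:
  'a': 17 > 11: kept
  'e': 9 <= 11: removed
  'c': 2 <= 11: removed
  'd': 10 <= 11: removed
  'f': 2 <= 11: removed
Therefore output = {'a': 17}.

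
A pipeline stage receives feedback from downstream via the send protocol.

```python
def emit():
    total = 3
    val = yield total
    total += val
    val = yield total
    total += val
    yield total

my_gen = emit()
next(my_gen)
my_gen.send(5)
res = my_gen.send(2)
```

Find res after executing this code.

Step 1: next() -> yield total=3.
Step 2: send(5) -> val=5, total = 3+5 = 8, yield 8.
Step 3: send(2) -> val=2, total = 8+2 = 10, yield 10.
Therefore res = 10.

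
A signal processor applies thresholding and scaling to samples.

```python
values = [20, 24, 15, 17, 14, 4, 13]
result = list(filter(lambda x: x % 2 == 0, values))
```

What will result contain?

Step 1: Filter elements divisible by 2:
  20 % 2 = 0: kept
  24 % 2 = 0: kept
  15 % 2 = 1: removed
  17 % 2 = 1: removed
  14 % 2 = 0: kept
  4 % 2 = 0: kept
  13 % 2 = 1: removed
Therefore result = [20, 24, 14, 4].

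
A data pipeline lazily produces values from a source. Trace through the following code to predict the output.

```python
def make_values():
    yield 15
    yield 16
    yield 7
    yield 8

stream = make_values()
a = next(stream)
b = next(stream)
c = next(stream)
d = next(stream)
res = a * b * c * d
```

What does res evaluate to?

Step 1: Create generator and consume all values:
  a = next(stream) = 15
  b = next(stream) = 16
  c = next(stream) = 7
  d = next(stream) = 8
Step 2: res = 15 * 16 * 7 * 8 = 13440.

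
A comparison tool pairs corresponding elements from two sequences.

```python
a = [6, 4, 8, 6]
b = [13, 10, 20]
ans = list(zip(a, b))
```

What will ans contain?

Step 1: zip stops at shortest (len(a)=4, len(b)=3):
  Index 0: (6, 13)
  Index 1: (4, 10)
  Index 2: (8, 20)
Step 2: Last element of a (6) has no pair, dropped.
Therefore ans = [(6, 13), (4, 10), (8, 20)].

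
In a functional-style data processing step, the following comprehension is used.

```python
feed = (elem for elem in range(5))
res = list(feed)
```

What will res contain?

Step 1: Generator expression iterates range(5): [0, 1, 2, 3, 4].
Step 2: list() collects all values.
Therefore res = [0, 1, 2, 3, 4].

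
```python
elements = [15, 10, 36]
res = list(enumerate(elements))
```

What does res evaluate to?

Step 1: enumerate pairs each element with its index:
  (0, 15)
  (1, 10)
  (2, 36)
Therefore res = [(0, 15), (1, 10), (2, 36)].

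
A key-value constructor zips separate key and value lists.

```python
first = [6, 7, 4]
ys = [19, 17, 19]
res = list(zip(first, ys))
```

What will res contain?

Step 1: zip pairs elements at same index:
  Index 0: (6, 19)
  Index 1: (7, 17)
  Index 2: (4, 19)
Therefore res = [(6, 19), (7, 17), (4, 19)].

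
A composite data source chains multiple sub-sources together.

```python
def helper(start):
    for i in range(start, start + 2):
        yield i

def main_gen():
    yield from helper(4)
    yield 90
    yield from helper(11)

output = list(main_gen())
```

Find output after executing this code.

Step 1: main_gen() delegates to helper(4):
  yield 4
  yield 5
Step 2: yield 90
Step 3: Delegates to helper(11):
  yield 11
  yield 12
Therefore output = [4, 5, 90, 11, 12].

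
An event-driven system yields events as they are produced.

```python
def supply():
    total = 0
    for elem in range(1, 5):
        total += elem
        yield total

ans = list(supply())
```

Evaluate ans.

Step 1: Generator accumulates running sum:
  elem=1: total = 1, yield 1
  elem=2: total = 3, yield 3
  elem=3: total = 6, yield 6
  elem=4: total = 10, yield 10
Therefore ans = [1, 3, 6, 10].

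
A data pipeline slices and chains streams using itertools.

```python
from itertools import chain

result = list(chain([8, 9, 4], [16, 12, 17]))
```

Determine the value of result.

Step 1: chain() concatenates iterables: [8, 9, 4] + [16, 12, 17].
Therefore result = [8, 9, 4, 16, 12, 17].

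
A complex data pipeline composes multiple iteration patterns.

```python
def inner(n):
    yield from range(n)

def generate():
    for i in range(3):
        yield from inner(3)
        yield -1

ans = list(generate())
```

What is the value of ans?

Step 1: For each i in range(3):
  i=0: yield from inner(3) -> [0, 1, 2], then yield -1
  i=1: yield from inner(3) -> [0, 1, 2], then yield -1
  i=2: yield from inner(3) -> [0, 1, 2], then yield -1
Therefore ans = [0, 1, 2, -1, 0, 1, 2, -1, 0, 1, 2, -1].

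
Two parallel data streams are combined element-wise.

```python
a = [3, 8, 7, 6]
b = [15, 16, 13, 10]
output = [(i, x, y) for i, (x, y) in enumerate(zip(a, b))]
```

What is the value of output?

Step 1: enumerate(zip(a, b)) gives index with paired elements:
  i=0: (3, 15)
  i=1: (8, 16)
  i=2: (7, 13)
  i=3: (6, 10)
Therefore output = [(0, 3, 15), (1, 8, 16), (2, 7, 13), (3, 6, 10)].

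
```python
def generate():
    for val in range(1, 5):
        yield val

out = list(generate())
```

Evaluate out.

Step 1: The generator yields each value from range(1, 5).
Step 2: list() consumes all yields: [1, 2, 3, 4].
Therefore out = [1, 2, 3, 4].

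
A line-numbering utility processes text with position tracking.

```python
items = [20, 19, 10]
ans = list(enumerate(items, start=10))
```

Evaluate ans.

Step 1: enumerate with start=10:
  (10, 20)
  (11, 19)
  (12, 10)
Therefore ans = [(10, 20), (11, 19), (12, 10)].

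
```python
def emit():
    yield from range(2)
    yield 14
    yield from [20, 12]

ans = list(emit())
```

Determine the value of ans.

Step 1: Trace yields in order:
  yield 0
  yield 1
  yield 14
  yield 20
  yield 12
Therefore ans = [0, 1, 14, 20, 12].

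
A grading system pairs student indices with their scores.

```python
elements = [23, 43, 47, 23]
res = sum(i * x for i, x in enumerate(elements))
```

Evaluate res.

Step 1: Compute i * x for each (i, x) in enumerate([23, 43, 47, 23]):
  i=0, x=23: 0*23 = 0
  i=1, x=43: 1*43 = 43
  i=2, x=47: 2*47 = 94
  i=3, x=23: 3*23 = 69
Step 2: sum = 0 + 43 + 94 + 69 = 206.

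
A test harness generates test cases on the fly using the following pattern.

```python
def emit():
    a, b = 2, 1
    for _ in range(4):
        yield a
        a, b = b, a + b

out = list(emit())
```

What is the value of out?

Step 1: Fibonacci-like sequence starting with a=2, b=1:
  Iteration 1: yield a=2, then a,b = 1,3
  Iteration 2: yield a=1, then a,b = 3,4
  Iteration 3: yield a=3, then a,b = 4,7
  Iteration 4: yield a=4, then a,b = 7,11
Therefore out = [2, 1, 3, 4].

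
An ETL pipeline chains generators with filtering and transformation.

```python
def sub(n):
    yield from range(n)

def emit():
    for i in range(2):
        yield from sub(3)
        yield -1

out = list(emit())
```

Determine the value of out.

Step 1: For each i in range(2):
  i=0: yield from sub(3) -> [0, 1, 2], then yield -1
  i=1: yield from sub(3) -> [0, 1, 2], then yield -1
Therefore out = [0, 1, 2, -1, 0, 1, 2, -1].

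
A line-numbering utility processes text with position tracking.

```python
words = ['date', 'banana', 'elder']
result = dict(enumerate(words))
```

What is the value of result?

Step 1: enumerate pairs indices with words:
  0 -> 'date'
  1 -> 'banana'
  2 -> 'elder'
Therefore result = {0: 'date', 1: 'banana', 2: 'elder'}.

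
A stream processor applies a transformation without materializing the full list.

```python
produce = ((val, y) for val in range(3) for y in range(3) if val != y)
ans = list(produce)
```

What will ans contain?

Step 1: Nested generator over range(3) x range(3) where val != y:
  (0, 0): excluded (val == y)
  (0, 1): included
  (0, 2): included
  (1, 0): included
  (1, 1): excluded (val == y)
  (1, 2): included
  (2, 0): included
  (2, 1): included
  (2, 2): excluded (val == y)
Therefore ans = [(0, 1), (0, 2), (1, 0), (1, 2), (2, 0), (2, 1)].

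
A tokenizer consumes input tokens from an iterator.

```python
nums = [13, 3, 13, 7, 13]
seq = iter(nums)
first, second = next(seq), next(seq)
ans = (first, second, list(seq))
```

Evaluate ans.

Step 1: Create iterator over [13, 3, 13, 7, 13].
Step 2: first = 13, second = 3.
Step 3: Remaining elements: [13, 7, 13].
Therefore ans = (13, 3, [13, 7, 13]).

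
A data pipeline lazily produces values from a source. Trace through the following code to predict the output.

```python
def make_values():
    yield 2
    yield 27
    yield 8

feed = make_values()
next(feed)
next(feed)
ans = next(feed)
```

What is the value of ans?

Step 1: make_values() creates a generator.
Step 2: next(feed) yields 2 (consumed and discarded).
Step 3: next(feed) yields 27 (consumed and discarded).
Step 4: next(feed) yields 8, assigned to ans.
Therefore ans = 8.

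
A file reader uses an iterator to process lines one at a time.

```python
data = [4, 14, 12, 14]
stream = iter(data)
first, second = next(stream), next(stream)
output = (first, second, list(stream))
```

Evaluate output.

Step 1: Create iterator over [4, 14, 12, 14].
Step 2: first = 4, second = 14.
Step 3: Remaining elements: [12, 14].
Therefore output = (4, 14, [12, 14]).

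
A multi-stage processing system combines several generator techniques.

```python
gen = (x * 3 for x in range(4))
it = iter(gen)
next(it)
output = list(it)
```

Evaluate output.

Step 1: Generator produces [0, 3, 6, 9].
Step 2: next(it) consumes first element (0).
Step 3: list(it) collects remaining: [3, 6, 9].
Therefore output = [3, 6, 9].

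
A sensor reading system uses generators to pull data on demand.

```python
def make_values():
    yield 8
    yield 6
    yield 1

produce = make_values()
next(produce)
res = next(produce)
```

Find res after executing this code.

Step 1: make_values() creates a generator.
Step 2: next(produce) yields 8 (consumed and discarded).
Step 3: next(produce) yields 6, assigned to res.
Therefore res = 6.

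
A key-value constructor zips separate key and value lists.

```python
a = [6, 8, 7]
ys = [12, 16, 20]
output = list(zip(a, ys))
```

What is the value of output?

Step 1: zip pairs elements at same index:
  Index 0: (6, 12)
  Index 1: (8, 16)
  Index 2: (7, 20)
Therefore output = [(6, 12), (8, 16), (7, 20)].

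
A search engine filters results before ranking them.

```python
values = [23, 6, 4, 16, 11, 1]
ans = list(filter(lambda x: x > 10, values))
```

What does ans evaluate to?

Step 1: Filter elements > 10:
  23: kept
  6: removed
  4: removed
  16: kept
  11: kept
  1: removed
Therefore ans = [23, 16, 11].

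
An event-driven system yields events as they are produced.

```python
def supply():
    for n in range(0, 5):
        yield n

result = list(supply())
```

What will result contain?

Step 1: The generator yields each value from range(0, 5).
Step 2: list() consumes all yields: [0, 1, 2, 3, 4].
Therefore result = [0, 1, 2, 3, 4].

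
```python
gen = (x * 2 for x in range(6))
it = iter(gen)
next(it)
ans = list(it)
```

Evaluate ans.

Step 1: Generator produces [0, 2, 4, 6, 8, 10].
Step 2: next(it) consumes first element (0).
Step 3: list(it) collects remaining: [2, 4, 6, 8, 10].
Therefore ans = [2, 4, 6, 8, 10].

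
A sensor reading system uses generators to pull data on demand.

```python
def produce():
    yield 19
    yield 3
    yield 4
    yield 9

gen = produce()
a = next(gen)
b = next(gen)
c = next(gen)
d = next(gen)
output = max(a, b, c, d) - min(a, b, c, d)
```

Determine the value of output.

Step 1: Create generator and consume all values:
  a = next(gen) = 19
  b = next(gen) = 3
  c = next(gen) = 4
  d = next(gen) = 9
Step 2: max = 19, min = 3, output = 19 - 3 = 16.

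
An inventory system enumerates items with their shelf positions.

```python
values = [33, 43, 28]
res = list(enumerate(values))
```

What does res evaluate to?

Step 1: enumerate pairs each element with its index:
  (0, 33)
  (1, 43)
  (2, 28)
Therefore res = [(0, 33), (1, 43), (2, 28)].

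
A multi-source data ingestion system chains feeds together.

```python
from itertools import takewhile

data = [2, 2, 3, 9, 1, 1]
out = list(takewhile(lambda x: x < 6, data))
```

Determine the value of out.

Step 1: takewhile stops at first element >= 6:
  2 < 6: take
  2 < 6: take
  3 < 6: take
  9 >= 6: stop
Therefore out = [2, 2, 3].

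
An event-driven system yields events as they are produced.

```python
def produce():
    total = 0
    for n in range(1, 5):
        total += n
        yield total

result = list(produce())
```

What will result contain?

Step 1: Generator accumulates running sum:
  n=1: total = 1, yield 1
  n=2: total = 3, yield 3
  n=3: total = 6, yield 6
  n=4: total = 10, yield 10
Therefore result = [1, 3, 6, 10].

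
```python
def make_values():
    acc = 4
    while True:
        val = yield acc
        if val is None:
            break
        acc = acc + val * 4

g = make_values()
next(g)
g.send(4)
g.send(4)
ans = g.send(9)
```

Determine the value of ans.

Step 1: next() -> yield acc=4.
Step 2: send(4) -> val=4, acc = 4 + 4*4 = 20, yield 20.
Step 3: send(4) -> val=4, acc = 20 + 4*4 = 36, yield 36.
Step 4: send(9) -> val=9, acc = 36 + 9*4 = 72, yield 72.
Therefore ans = 72.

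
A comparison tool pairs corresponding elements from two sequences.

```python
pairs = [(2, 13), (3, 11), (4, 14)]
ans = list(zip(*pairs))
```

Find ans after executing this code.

Step 1: zip(*pairs) transposes: unzips [(2, 13), (3, 11), (4, 14)] into separate sequences.
Step 2: First elements: (2, 3, 4), second elements: (13, 11, 14).
Therefore ans = [(2, 3, 4), (13, 11, 14)].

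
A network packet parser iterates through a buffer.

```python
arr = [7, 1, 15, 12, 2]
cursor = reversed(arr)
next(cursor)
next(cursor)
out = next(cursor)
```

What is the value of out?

Step 1: reversed([7, 1, 15, 12, 2]) gives iterator: [2, 12, 15, 1, 7].
Step 2: First next() = 2, second next() = 12.
Step 3: Third next() = 15.
Therefore out = 15.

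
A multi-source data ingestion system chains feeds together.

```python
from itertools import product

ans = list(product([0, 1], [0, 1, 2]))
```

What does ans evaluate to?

Step 1: product([0, 1], [0, 1, 2]) gives all pairs:
  (0, 0)
  (0, 1)
  (0, 2)
  (1, 0)
  (1, 1)
  (1, 2)
Therefore ans = [(0, 0), (0, 1), (0, 2), (1, 0), (1, 1), (1, 2)].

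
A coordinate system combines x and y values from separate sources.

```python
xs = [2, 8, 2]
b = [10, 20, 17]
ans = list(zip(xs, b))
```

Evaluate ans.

Step 1: zip pairs elements at same index:
  Index 0: (2, 10)
  Index 1: (8, 20)
  Index 2: (2, 17)
Therefore ans = [(2, 10), (8, 20), (2, 17)].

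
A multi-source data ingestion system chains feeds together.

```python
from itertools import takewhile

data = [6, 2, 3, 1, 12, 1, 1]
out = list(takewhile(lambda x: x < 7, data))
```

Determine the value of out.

Step 1: takewhile stops at first element >= 7:
  6 < 7: take
  2 < 7: take
  3 < 7: take
  1 < 7: take
  12 >= 7: stop
Therefore out = [6, 2, 3, 1].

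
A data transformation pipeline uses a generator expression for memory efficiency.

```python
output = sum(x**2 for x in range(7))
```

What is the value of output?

Step 1: Compute x**2 for each x in range(7):
  x=0: 0**2 = 0
  x=1: 1**2 = 1
  x=2: 2**2 = 4
  x=3: 3**2 = 9
  x=4: 4**2 = 16
  x=5: 5**2 = 25
  x=6: 6**2 = 36
Step 2: sum = 0 + 1 + 4 + 9 + 16 + 25 + 36 = 91.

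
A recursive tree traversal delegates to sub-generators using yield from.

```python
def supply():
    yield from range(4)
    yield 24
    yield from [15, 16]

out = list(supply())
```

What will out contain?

Step 1: Trace yields in order:
  yield 0
  yield 1
  yield 2
  yield 3
  yield 24
  yield 15
  yield 16
Therefore out = [0, 1, 2, 3, 24, 15, 16].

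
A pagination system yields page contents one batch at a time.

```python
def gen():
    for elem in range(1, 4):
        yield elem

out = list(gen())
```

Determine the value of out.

Step 1: The generator yields each value from range(1, 4).
Step 2: list() consumes all yields: [1, 2, 3].
Therefore out = [1, 2, 3].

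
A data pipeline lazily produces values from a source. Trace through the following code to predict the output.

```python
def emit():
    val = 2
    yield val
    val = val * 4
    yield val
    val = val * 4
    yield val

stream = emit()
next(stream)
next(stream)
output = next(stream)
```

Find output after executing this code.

Step 1: Trace through generator execution:
  Yield 1: val starts at 2, yield 2
  Yield 2: val = 2 * 4 = 8, yield 8
  Yield 3: val = 8 * 4 = 32, yield 32
Step 2: First next() gets 2, second next() gets the second value, third next() yields 32.
Therefore output = 32.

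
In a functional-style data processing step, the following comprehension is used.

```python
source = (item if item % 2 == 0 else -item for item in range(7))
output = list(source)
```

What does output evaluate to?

Step 1: For each item in range(7), yield item if even, else -item:
  item=0: even, yield 0
  item=1: odd, yield -1
  item=2: even, yield 2
  item=3: odd, yield -3
  item=4: even, yield 4
  item=5: odd, yield -5
  item=6: even, yield 6
Therefore output = [0, -1, 2, -3, 4, -5, 6].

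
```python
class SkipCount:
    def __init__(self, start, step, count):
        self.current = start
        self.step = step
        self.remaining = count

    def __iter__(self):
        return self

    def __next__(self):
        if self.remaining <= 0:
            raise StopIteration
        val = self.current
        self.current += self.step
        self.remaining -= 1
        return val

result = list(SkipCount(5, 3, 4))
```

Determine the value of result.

Step 1: SkipCount starts at 5, increments by 3, for 4 steps:
  Yield 5, then current += 3
  Yield 8, then current += 3
  Yield 11, then current += 3
  Yield 14, then current += 3
Therefore result = [5, 8, 11, 14].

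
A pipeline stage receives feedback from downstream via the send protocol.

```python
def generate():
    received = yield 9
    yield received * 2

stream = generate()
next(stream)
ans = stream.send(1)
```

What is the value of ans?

Step 1: next(stream) advances to first yield, producing 9.
Step 2: send(1) resumes, received = 1.
Step 3: yield received * 2 = 1 * 2 = 2.
Therefore ans = 2.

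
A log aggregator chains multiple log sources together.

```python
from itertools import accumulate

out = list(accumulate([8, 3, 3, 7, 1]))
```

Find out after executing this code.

Step 1: accumulate computes running sums:
  + 8 = 8
  + 3 = 11
  + 3 = 14
  + 7 = 21
  + 1 = 22
Therefore out = [8, 11, 14, 21, 22].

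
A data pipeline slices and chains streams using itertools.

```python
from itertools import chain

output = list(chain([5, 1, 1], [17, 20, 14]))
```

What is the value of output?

Step 1: chain() concatenates iterables: [5, 1, 1] + [17, 20, 14].
Therefore output = [5, 1, 1, 17, 20, 14].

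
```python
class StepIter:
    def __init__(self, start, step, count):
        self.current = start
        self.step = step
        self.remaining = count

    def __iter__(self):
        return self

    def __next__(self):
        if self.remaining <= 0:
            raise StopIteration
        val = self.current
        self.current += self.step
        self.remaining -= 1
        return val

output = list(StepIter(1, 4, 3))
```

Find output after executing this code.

Step 1: StepIter starts at 1, increments by 4, for 3 steps:
  Yield 1, then current += 4
  Yield 5, then current += 4
  Yield 9, then current += 4
Therefore output = [1, 5, 9].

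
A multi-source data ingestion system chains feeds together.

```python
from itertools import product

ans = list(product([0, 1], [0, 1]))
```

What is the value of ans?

Step 1: product([0, 1], [0, 1]) gives all pairs:
  (0, 0)
  (0, 1)
  (1, 0)
  (1, 1)
Therefore ans = [(0, 0), (0, 1), (1, 0), (1, 1)].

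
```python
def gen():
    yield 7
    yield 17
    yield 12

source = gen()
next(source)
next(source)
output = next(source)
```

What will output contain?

Step 1: gen() creates a generator.
Step 2: next(source) yields 7 (consumed and discarded).
Step 3: next(source) yields 17 (consumed and discarded).
Step 4: next(source) yields 12, assigned to output.
Therefore output = 12.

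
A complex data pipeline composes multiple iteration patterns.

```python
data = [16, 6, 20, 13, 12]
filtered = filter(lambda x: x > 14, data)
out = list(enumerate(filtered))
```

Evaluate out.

Step 1: Filter [16, 6, 20, 13, 12] for > 14: [16, 20].
Step 2: enumerate re-indexes from 0: [(0, 16), (1, 20)].
Therefore out = [(0, 16), (1, 20)].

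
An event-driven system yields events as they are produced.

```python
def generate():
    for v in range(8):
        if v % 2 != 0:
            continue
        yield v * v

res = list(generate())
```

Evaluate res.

Step 1: Only yield v**2 when v is divisible by 2:
  v=0: 0 % 2 == 0, yield 0**2 = 0
  v=2: 2 % 2 == 0, yield 2**2 = 4
  v=4: 4 % 2 == 0, yield 4**2 = 16
  v=6: 6 % 2 == 0, yield 6**2 = 36
Therefore res = [0, 4, 16, 36].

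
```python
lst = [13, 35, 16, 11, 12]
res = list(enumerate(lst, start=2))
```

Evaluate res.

Step 1: enumerate with start=2:
  (2, 13)
  (3, 35)
  (4, 16)
  (5, 11)
  (6, 12)
Therefore res = [(2, 13), (3, 35), (4, 16), (5, 11), (6, 12)].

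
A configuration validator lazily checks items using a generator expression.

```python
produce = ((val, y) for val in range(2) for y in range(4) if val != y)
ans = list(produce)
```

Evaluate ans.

Step 1: Nested generator over range(2) x range(4) where val != y:
  (0, 0): excluded (val == y)
  (0, 1): included
  (0, 2): included
  (0, 3): included
  (1, 0): included
  (1, 1): excluded (val == y)
  (1, 2): included
  (1, 3): included
Therefore ans = [(0, 1), (0, 2), (0, 3), (1, 0), (1, 2), (1, 3)].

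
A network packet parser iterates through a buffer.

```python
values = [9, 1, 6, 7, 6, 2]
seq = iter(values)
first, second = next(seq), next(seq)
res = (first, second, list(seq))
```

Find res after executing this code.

Step 1: Create iterator over [9, 1, 6, 7, 6, 2].
Step 2: first = 9, second = 1.
Step 3: Remaining elements: [6, 7, 6, 2].
Therefore res = (9, 1, [6, 7, 6, 2]).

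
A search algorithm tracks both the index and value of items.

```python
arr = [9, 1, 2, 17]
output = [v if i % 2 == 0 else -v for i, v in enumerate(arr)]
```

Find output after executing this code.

Step 1: For each (i, v), keep v if i is even, negate if odd:
  i=0 (even): keep 9
  i=1 (odd): negate to -1
  i=2 (even): keep 2
  i=3 (odd): negate to -17
Therefore output = [9, -1, 2, -17].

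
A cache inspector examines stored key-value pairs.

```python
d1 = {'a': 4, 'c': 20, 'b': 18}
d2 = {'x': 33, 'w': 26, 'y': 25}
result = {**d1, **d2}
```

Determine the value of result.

Step 1: Merge d1 and d2 (d2 values override on key conflicts).
Step 2: d1 has keys ['a', 'c', 'b'], d2 has keys ['x', 'w', 'y'].
Therefore result = {'a': 4, 'c': 20, 'b': 18, 'x': 33, 'w': 26, 'y': 25}.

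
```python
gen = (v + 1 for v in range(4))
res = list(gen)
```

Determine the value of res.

Step 1: For each v in range(4), compute v+1:
  v=0: 0+1 = 1
  v=1: 1+1 = 2
  v=2: 2+1 = 3
  v=3: 3+1 = 4
Therefore res = [1, 2, 3, 4].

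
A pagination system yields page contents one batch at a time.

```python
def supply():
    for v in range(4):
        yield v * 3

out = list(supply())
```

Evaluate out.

Step 1: For each v in range(4), yield v * 3:
  v=0: yield 0 * 3 = 0
  v=1: yield 1 * 3 = 3
  v=2: yield 2 * 3 = 6
  v=3: yield 3 * 3 = 9
Therefore out = [0, 3, 6, 9].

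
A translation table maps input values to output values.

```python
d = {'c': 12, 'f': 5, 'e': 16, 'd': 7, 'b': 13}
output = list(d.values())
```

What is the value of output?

Step 1: d.values() returns the dictionary values in insertion order.
Therefore output = [12, 5, 16, 7, 13].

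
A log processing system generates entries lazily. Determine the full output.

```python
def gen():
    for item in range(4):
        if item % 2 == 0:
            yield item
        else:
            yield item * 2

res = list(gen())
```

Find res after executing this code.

Step 1: For each item in range(4), yield item if even, else item*2:
  item=0 (even): yield 0
  item=1 (odd): yield 1*2 = 2
  item=2 (even): yield 2
  item=3 (odd): yield 3*2 = 6
Therefore res = [0, 2, 2, 6].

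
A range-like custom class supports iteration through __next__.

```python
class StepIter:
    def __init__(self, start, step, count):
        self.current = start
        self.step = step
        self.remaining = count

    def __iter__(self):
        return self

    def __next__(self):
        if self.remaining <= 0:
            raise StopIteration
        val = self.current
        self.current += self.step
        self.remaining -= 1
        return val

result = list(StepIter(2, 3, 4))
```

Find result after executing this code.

Step 1: StepIter starts at 2, increments by 3, for 4 steps:
  Yield 2, then current += 3
  Yield 5, then current += 3
  Yield 8, then current += 3
  Yield 11, then current += 3
Therefore result = [2, 5, 8, 11].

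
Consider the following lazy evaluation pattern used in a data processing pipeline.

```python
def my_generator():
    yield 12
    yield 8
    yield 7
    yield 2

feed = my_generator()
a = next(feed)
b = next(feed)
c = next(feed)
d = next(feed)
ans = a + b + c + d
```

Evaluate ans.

Step 1: Create generator and consume all values:
  a = next(feed) = 12
  b = next(feed) = 8
  c = next(feed) = 7
  d = next(feed) = 2
Step 2: ans = 12 + 8 + 7 + 2 = 29.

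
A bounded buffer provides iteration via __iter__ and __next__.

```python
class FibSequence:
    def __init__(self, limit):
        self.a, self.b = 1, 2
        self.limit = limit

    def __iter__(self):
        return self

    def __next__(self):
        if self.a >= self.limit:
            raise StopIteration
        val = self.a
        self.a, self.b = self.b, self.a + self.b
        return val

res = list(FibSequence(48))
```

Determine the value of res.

Step 1: Fibonacci-like sequence (a=1, b=2) until >= 48:
  Yield 1, then a,b = 2,3
  Yield 2, then a,b = 3,5
  Yield 3, then a,b = 5,8
  Yield 5, then a,b = 8,13
  Yield 8, then a,b = 13,21
  Yield 13, then a,b = 21,34
  Yield 21, then a,b = 34,55
  Yield 34, then a,b = 55,89
Step 2: 55 >= 48, stop.
Therefore res = [1, 2, 3, 5, 8, 13, 21, 34].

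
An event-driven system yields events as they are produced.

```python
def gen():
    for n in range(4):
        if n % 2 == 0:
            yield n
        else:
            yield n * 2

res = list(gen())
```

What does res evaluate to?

Step 1: For each n in range(4), yield n if even, else n*2:
  n=0 (even): yield 0
  n=1 (odd): yield 1*2 = 2
  n=2 (even): yield 2
  n=3 (odd): yield 3*2 = 6
Therefore res = [0, 2, 2, 6].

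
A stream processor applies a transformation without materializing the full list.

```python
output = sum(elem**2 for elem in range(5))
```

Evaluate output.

Step 1: Compute elem**2 for each elem in range(5):
  elem=0: 0**2 = 0
  elem=1: 1**2 = 1
  elem=2: 2**2 = 4
  elem=3: 3**2 = 9
  elem=4: 4**2 = 16
Step 2: sum = 0 + 1 + 4 + 9 + 16 = 30.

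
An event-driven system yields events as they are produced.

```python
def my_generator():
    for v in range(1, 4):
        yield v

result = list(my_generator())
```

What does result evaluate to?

Step 1: The generator yields each value from range(1, 4).
Step 2: list() consumes all yields: [1, 2, 3].
Therefore result = [1, 2, 3].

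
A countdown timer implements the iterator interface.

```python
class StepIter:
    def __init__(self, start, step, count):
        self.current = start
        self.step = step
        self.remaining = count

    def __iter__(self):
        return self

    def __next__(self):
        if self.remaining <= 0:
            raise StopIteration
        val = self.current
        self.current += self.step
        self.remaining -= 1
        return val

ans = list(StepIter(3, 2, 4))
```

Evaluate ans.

Step 1: StepIter starts at 3, increments by 2, for 4 steps:
  Yield 3, then current += 2
  Yield 5, then current += 2
  Yield 7, then current += 2
  Yield 9, then current += 2
Therefore ans = [3, 5, 7, 9].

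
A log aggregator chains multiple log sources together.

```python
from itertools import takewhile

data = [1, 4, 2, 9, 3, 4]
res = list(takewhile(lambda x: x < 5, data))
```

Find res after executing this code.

Step 1: takewhile stops at first element >= 5:
  1 < 5: take
  4 < 5: take
  2 < 5: take
  9 >= 5: stop
Therefore res = [1, 4, 2].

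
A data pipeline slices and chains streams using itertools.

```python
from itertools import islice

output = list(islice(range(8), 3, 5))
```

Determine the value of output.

Step 1: islice(range(8), 3, 5) takes elements at indices [3, 5).
Step 2: Elements: [3, 4].
Therefore output = [3, 4].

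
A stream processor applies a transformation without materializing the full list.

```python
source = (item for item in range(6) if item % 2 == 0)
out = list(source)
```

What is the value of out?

Step 1: Filter range(6) keeping only even values:
  item=0: even, included
  item=1: odd, excluded
  item=2: even, included
  item=3: odd, excluded
  item=4: even, included
  item=5: odd, excluded
Therefore out = [0, 2, 4].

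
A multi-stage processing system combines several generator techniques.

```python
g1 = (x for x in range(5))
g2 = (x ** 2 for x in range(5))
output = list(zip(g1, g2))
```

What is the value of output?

Step 1: g1 produces [0, 1, 2, 3, 4].
Step 2: g2 produces [0, 1, 4, 9, 16].
Step 3: zip pairs them: [(0, 0), (1, 1), (2, 4), (3, 9), (4, 16)].
Therefore output = [(0, 0), (1, 1), (2, 4), (3, 9), (4, 16)].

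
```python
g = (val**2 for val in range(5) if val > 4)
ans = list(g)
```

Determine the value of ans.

Step 1: For range(5), keep val > 4, then square:
  val=0: 0 <= 4, excluded
  val=1: 1 <= 4, excluded
  val=2: 2 <= 4, excluded
  val=3: 3 <= 4, excluded
  val=4: 4 <= 4, excluded
Therefore ans = [].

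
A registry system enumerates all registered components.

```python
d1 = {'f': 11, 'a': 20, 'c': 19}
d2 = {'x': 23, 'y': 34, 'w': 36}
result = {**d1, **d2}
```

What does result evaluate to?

Step 1: Merge d1 and d2 (d2 values override on key conflicts).
Step 2: d1 has keys ['f', 'a', 'c'], d2 has keys ['x', 'y', 'w'].
Therefore result = {'f': 11, 'a': 20, 'c': 19, 'x': 23, 'y': 34, 'w': 36}.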